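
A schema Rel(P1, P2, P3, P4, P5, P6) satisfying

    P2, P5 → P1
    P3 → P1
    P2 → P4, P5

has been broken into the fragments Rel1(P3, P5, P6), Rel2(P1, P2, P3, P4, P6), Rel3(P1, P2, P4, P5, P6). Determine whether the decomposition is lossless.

Chase test. Columns are P1, P2, P3, P4, P5, P6; row i has aⱼ where attribute j ∈ Reli, else bᵢⱼ.
Initial tableau (one row per fragment):
  row 1: b11 b12 a3 b14 a5 a6
  row 2: a1 a2 a3 a4 b25 a6
  row 3: a1 a2 b33 a4 a5 a6
Rows 1 and 2 agree on P3; apply P3→P1 and equate their P1 entries.
Rows 2 and 3 agree on P2; apply P2→P4, P5 and equate their P4, P5 entries.
Row 2 is now all distinguished symbols — the join is lossless.

Yes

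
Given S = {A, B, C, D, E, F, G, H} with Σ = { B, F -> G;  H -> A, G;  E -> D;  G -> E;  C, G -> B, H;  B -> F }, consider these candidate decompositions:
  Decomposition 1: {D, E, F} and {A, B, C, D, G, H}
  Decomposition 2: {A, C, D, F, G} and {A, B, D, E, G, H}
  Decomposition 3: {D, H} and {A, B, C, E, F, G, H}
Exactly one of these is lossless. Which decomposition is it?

Decomposition 3

Decomposition 1: common = {D}, closure = {D} → lossy.
Decomposition 2: common = {A, D, G}, closure = {A, D, E, G} → lossy.
Decomposition 3: common = {H}, closure = {A, D, E, G, H} → lossless.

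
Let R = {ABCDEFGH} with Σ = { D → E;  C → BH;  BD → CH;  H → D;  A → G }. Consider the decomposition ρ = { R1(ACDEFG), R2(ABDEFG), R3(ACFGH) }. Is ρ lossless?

Chase test. Columns are ABCDEFGH; row i has aⱼ where attribute j ∈ Ri, else bᵢⱼ.
Initial tableau (one row per fragment):
  row 1: a1 b12 a3 a4 a5 a6 a7 b18
  row 2: a1 a2 b23 a4 a5 a6 a7 b28
  row 3: a1 b32 a3 b34 b35 a6 a7 a8
Rows 1 and 3 agree on C; apply C→BH and equate their BH entries.
Rows 1 and 3 agree on H; apply H→D and equate their D entries.
Rows 1 and 3 agree on D; apply D→E and equate their E entries.
No row becomes fully distinguished — the join is lossy.

No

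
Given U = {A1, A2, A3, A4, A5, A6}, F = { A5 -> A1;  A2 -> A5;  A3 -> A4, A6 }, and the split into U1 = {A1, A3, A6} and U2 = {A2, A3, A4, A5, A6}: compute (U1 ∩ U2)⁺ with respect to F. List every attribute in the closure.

A3, A4, A6

U1 ∩ U2 = {A3, A6}.
A3 → A4, A6 applies, adding A4
Closure: {A3, A4, A6}.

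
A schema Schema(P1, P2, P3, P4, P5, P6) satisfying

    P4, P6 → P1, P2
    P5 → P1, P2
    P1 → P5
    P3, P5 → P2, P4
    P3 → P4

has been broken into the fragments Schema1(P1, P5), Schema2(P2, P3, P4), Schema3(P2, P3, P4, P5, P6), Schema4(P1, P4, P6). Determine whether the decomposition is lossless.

Yes

Chase test. Columns are P1, P2, P3, P4, P5, P6; row i has aⱼ where attribute j ∈ Schemai, else bᵢⱼ.
Initial tableau (one row per fragment):
  row 1: a1 b12 b13 b14 a5 b16
  row 2: b21 a2 a3 a4 b25 b26
  row 3: b31 a2 a3 a4 a5 a6
  row 4: a1 b42 b43 a4 b45 a6
Rows 3 and 4 agree on P4, P6; apply P4, P6→P1, P2 and equate their P1, P2 entries.
Rows 1 and 3 agree on P5; apply P5→P1, P2 and equate their P1, P2 entries.
Rows 1 and 4 agree on P1; apply P1→P5 and equate their P5 entries.
Row 3 is now all distinguished symbols — the join is lossless.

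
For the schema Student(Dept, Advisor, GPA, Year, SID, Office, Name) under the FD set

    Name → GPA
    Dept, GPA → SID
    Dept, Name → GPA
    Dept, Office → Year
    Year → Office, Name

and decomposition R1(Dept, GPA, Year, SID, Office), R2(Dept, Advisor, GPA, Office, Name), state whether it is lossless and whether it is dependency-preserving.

Lossless test: (Dept, GPA, Office)⁺ = {Dept, GPA, Year, SID, Office, Name}, which contains all of one fragment — lossless.
Dependency preservation: the restricted closure of {Year} across the fragments never reaches {Office, Name}, so Year → Office, Name cannot be enforced without a join — not preserved.

lossless but not dependency-preserving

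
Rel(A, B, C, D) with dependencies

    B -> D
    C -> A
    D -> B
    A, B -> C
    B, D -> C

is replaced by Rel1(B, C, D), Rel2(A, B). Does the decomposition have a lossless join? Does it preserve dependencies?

Lossless test: (B)⁺ = {A, B, C, D}, which contains all of one fragment — lossless.
Dependency preservation: the restricted closure of {C} across the fragments never reaches {A}, so C → A cannot be enforced without a join — not preserved.

lossless but not dependency-preserving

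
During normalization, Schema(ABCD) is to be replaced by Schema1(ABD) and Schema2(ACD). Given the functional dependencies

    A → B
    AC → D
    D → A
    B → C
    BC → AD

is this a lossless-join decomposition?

Yes

Common attributes: Schema1 ∩ Schema2 = {AD}.
Closure of {AD}: A → B applies, adding B; B → C applies, adding C. So (AD)⁺ = {ABCD}.
This closure contains every attribute of Schema1, so Schema1 ∩ Schema2 → Schema1. The join is lossless.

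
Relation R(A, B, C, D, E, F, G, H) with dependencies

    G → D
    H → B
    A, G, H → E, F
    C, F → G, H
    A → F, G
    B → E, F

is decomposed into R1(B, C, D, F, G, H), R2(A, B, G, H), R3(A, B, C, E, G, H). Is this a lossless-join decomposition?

Yes

Chase test. Columns are A, B, C, D, E, F, G, H; row i has aⱼ where attribute j ∈ Ri, else bᵢⱼ.
Initial tableau (one row per fragment):
  row 1: b11 a2 a3 a4 b15 a6 a7 a8
  row 2: a1 a2 b23 b24 b25 b26 a7 a8
  row 3: a1 a2 a3 b34 a5 b36 a7 a8
Rows 1 and 2 agree on G; apply G→D and equate their D entries.
Rows 1 and 3 agree on G; apply G→D and equate their D entries.
Rows 2 and 3 agree on A, G, H; apply A, G, H→E, F and equate their E, F entries.
Rows 1 and 2 agree on B; apply B→E, F and equate their E, F entries.
Row 3 is now all distinguished symbols — the join is lossless.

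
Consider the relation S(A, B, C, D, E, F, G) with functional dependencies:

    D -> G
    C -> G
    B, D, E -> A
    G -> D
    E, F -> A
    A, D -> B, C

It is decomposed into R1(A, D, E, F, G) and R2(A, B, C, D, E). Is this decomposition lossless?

Common attributes: R1 ∩ R2 = {A, D, E}.
Closure of {A, D, E}: D → G applies, adding G; A, D → B, C applies, adding B, C. So (A, D, E)⁺ = {A, B, C, D, E, G}.
This closure contains every attribute of R2, so R1 ∩ R2 → R2. The join is lossless.

Yes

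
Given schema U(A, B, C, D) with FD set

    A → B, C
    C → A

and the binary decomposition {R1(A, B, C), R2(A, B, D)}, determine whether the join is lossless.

Yes

Common attributes: R1 ∩ R2 = {A, B}.
Closure of {A, B}: A → B, C applies, adding C. So (A, B)⁺ = {A, B, C}.
This closure contains every attribute of R1, so R1 ∩ R2 → R1. The join is lossless.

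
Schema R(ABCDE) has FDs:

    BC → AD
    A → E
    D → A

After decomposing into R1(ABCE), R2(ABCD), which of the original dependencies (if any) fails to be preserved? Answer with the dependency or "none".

BC → AD lies within R2.
A → E lies within R1.
D → A lies within R2.
Every dependency is enforceable on the fragments, so the decomposition is dependency-preserving.

none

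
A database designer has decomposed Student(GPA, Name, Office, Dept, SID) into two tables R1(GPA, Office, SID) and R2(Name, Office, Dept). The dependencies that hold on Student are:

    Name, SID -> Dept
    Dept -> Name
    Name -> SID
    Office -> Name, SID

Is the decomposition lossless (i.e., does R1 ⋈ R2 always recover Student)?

Common attributes: R1 ∩ R2 = {Office}.
Closure of {Office}: Office → Name, SID applies, adding Name, SID; Name, SID → Dept applies, adding Dept. So (Office)⁺ = {Name, Office, Dept, SID}.
This closure contains every attribute of R2, so R1 ∩ R2 → R2. The join is lossless.

Yes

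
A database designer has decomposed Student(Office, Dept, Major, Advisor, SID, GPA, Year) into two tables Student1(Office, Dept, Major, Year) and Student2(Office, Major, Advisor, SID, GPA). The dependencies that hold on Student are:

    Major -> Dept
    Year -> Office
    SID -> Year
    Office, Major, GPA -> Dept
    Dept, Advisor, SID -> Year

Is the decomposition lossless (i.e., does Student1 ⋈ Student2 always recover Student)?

No

Common attributes: Student1 ∩ Student2 = {Office, Major}.
Closure of {Office, Major}: Major → Dept applies, adding Dept. So (Office, Major)⁺ = {Office, Dept, Major}.
The closure contains neither all of Student1 = {Office, Dept, Major, Year} nor all of Student2 = {Office, Major, Advisor, SID, GPA}, so the common attributes are not a superkey of either fragment. The join is lossy.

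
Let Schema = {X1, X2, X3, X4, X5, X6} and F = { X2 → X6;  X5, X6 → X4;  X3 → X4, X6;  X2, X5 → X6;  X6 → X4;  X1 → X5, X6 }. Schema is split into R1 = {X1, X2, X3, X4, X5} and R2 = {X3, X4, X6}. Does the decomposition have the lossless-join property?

Common attributes: R1 ∩ R2 = {X3, X4}.
Closure of {X3, X4}: X3 → X4, X6 applies, adding X6. So (X3, X4)⁺ = {X3, X4, X6}.
This closure contains every attribute of R2, so R1 ∩ R2 → R2. The join is lossless.

Yes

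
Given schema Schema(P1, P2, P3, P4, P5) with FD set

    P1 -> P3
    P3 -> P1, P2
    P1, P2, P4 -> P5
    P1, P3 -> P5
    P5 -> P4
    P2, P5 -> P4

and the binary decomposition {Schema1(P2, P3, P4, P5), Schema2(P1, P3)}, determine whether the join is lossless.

Common attributes: Schema1 ∩ Schema2 = {P3}.
Closure of {P3}: P3 → P1, P2 applies, adding P1, P2; P1, P3 → P5 applies, adding P5; P5 → P4 applies, adding P4. So (P3)⁺ = {P1, P2, P3, P4, P5}.
This closure contains every attribute of Schema1, so Schema1 ∩ Schema2 → Schema1. The join is lossless.

Yes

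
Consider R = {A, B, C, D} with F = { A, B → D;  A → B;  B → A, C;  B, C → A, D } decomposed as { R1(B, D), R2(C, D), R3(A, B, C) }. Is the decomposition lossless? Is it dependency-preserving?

lossless and dependency-preserving

Lossless test (chase): Rows 1 and 3 agree on B; apply B→A, C and equate their A, C entries. Rows 1 and 3 agree on B, C; apply B, C→A, D and equate their A, D entries. Row 1 is now all distinguished symbols — the join is lossless.
Dependency preservation: A, B → D; B, C → A, D are not contained in any single fragment, but the restricted closure of each left-hand side across the fragments still reaches the right-hand side; the remaining FDs each lie inside some fragment. All dependencies are preserved.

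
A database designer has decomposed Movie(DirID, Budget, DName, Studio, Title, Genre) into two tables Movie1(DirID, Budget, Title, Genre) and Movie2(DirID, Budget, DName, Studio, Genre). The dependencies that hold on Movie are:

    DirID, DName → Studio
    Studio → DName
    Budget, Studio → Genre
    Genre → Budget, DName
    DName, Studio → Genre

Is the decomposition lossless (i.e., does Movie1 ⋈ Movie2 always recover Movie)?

Common attributes: Movie1 ∩ Movie2 = {DirID, Budget, Genre}.
Closure of {DirID, Budget, Genre}: Genre → Budget, DName applies, adding DName; DirID, DName → Studio applies, adding Studio. So (DirID, Budget, Genre)⁺ = {DirID, Budget, DName, Studio, Genre}.
This closure contains every attribute of Movie2, so Movie1 ∩ Movie2 → Movie2. The join is lossless.

Yes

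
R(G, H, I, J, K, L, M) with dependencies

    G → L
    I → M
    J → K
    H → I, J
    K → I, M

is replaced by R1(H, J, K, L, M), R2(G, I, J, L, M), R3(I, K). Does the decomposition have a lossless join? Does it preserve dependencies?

lossy but dependency-preserving

Lossless test (chase): Rows 2 and 3 agree on I; apply I→M and equate their M entries. Rows 1 and 2 agree on J; apply J→K and equate their K entries. Rows 1 and 2 agree on K; apply K→I, M and equate their I, M entries. No row becomes fully distinguished — the join is lossy.
Dependency preservation: H → I, J; K → I, M are not contained in any single fragment, but the restricted closure of each left-hand side across the fragments still reaches the right-hand side; the remaining FDs each lie inside some fragment. All dependencies are preserved.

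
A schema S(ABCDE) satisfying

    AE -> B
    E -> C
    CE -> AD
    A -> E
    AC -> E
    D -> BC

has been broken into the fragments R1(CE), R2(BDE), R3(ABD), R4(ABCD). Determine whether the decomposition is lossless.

No

Chase test. Columns are ABCDE; row i has aⱼ where attribute j ∈ Ri, else bᵢⱼ.
Initial tableau (one row per fragment):
  row 1: b11 b12 a3 b14 a5
  row 2: b21 a2 b23 a4 a5
  row 3: a1 a2 b33 a4 b35
  row 4: a1 a2 a3 a4 b45
Rows 1 and 2 agree on E; apply E→C and equate their C entries.
Rows 1 and 2 agree on CE; apply CE→AD and equate their AD entries.
Rows 3 and 4 agree on A; apply A→E and equate their E entries.
Rows 1 and 2 agree on D; apply D→BC and equate their BC entries.
Rows 1 and 3 agree on D; apply D→BC and equate their BC entries.
No row becomes fully distinguished — the join is lossy.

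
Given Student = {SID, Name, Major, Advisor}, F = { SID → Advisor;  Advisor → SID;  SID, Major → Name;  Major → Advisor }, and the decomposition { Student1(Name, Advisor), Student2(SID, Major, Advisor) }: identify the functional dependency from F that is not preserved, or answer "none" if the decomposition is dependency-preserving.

SID, Major → Name

Check SID, Major → Name: no single fragment contains all of {SID, Name, Major}, and the restricted closure of {SID, Major} across the fragments never reaches {Name}.
SID → Advisor is preserved.
Advisor → SID is preserved.
Major → Advisor is preserved.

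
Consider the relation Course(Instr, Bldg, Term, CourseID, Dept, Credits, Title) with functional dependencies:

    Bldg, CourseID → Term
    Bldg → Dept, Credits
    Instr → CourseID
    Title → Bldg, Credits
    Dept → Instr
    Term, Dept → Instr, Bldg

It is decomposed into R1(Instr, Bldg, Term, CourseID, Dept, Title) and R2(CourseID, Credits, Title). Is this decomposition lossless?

Yes

Common attributes: R1 ∩ R2 = {CourseID, Title}.
Closure of {CourseID, Title}: Title → Bldg, Credits applies, adding Bldg, Credits; Bldg, CourseID → Term applies, adding Term; Bldg → Dept, Credits applies, adding Dept; Dept → Instr applies, adding Instr. So (CourseID, Title)⁺ = {Instr, Bldg, Term, CourseID, Dept, Credits, Title}.
This closure contains every attribute of R1, so R1 ∩ R2 → R1. The join is lossless.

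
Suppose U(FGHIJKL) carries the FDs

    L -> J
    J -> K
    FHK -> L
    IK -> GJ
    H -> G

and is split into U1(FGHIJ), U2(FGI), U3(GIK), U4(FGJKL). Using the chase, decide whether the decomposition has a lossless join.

No

Chase test. Columns are FGHIJKL; row i has aⱼ where attribute j ∈ Ui, else bᵢⱼ.
Initial tableau (one row per fragment):
  row 1: a1 a2 a3 a4 a5 b16 b17
  row 2: a1 a2 b23 a4 b25 b26 b27
  row 3: b31 a2 b33 a4 b35 a6 b37
  row 4: a1 a2 b43 b44 a5 a6 a7
Rows 1 and 4 agree on J; apply J→K and equate their K entries.
Rows 1 and 3 agree on IK; apply IK→GJ and equate their GJ entries.
No row becomes fully distinguished — the join is lossy.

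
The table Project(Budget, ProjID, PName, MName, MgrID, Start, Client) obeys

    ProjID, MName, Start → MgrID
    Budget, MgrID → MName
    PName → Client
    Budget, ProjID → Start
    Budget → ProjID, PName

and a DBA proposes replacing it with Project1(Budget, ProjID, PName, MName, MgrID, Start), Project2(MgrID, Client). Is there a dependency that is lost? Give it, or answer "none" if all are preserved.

Check PName → Client: no single fragment contains all of {PName, Client}, and the restricted closure of {PName} across the fragments never reaches {Client}.
ProjID, MName, Start → MgrID is preserved.
Budget, MgrID → MName is preserved.
Budget, ProjID → Start is preserved.
Budget → ProjID, PName is preserved.

PName → Client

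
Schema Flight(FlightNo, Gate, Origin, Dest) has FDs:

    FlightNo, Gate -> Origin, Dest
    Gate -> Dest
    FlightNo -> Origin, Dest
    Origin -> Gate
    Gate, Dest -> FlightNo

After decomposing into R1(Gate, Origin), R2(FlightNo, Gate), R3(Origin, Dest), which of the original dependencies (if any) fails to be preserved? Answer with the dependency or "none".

FlightNo, Gate → Origin, Dest: restricted closure across fragments reaches Origin, Dest.
Gate → Dest: restricted closure across fragments reaches Dest.
FlightNo → Origin, Dest: restricted closure across fragments reaches Origin, Dest.
Origin → Gate lies within R1.
Gate, Dest → FlightNo: restricted closure across fragments reaches FlightNo.
Every dependency is enforceable on the fragments, so the decomposition is dependency-preserving.

none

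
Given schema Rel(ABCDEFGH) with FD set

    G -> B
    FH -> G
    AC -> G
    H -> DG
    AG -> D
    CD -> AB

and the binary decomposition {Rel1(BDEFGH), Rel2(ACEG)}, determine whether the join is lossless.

No

Common attributes: Rel1 ∩ Rel2 = {EG}.
Closure of {EG}: G → B applies, adding B. So (EG)⁺ = {BEG}.
The closure contains neither all of Rel1 = {BDEFGH} nor all of Rel2 = {ACEG}, so the common attributes are not a superkey of either fragment. The join is lossy.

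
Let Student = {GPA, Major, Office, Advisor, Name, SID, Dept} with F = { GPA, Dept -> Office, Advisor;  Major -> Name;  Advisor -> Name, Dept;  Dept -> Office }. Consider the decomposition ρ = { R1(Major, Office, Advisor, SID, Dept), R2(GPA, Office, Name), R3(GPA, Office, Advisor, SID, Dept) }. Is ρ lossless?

Chase test. Columns are GPA, Major, Office, Advisor, Name, SID, Dept; row i has aⱼ where attribute j ∈ Ri, else bᵢⱼ.
Initial tableau (one row per fragment):
  row 1: b11 a2 a3 a4 b15 a6 a7
  row 2: a1 b22 a3 b24 a5 b26 b27
  row 3: a1 b32 a3 a4 b35 a6 a7
Rows 1 and 3 agree on Advisor; apply Advisor→Name, Dept and equate their Name, Dept entries.
No row becomes fully distinguished — the join is lossy.

No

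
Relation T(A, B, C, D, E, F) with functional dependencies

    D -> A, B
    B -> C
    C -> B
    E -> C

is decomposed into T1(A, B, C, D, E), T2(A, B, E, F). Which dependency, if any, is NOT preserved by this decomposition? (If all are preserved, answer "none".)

D → A, B lies within T1.
B → C lies within T1.
C → B lies within T1.
E → C lies within T1.
Every dependency is enforceable on the fragments, so the decomposition is dependency-preserving.

none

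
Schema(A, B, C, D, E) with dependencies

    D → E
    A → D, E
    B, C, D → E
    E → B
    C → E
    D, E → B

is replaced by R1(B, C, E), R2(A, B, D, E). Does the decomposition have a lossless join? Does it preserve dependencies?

lossy but dependency-preserving

Lossless test: (B, E)⁺ = {B, E}, which is a superkey of neither fragment — lossy.
Dependency preservation: B, C, D → E is not contained in any single fragment, but the restricted closure of its left-hand side across the fragments still reaches the right-hand side; the remaining FDs each lie inside some fragment. All dependencies are preserved.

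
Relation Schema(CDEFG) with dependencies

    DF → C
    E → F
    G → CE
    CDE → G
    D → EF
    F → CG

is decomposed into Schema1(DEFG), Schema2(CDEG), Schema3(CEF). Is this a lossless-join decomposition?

Yes

Chase test. Columns are CDEFG; row i has aⱼ where attribute j ∈ Schemai, else bᵢⱼ.
Initial tableau (one row per fragment):
  row 1: b11 a2 a3 a4 a5
  row 2: a1 a2 a3 b24 a5
  row 3: a1 b32 a3 a4 b35
Rows 1 and 2 agree on E; apply E→F and equate their F entries.
Rows 1 and 2 agree on G; apply G→CE and equate their CE entries.
Rows 1 and 3 agree on F; apply F→CG and equate their CG entries.
Row 1 is now all distinguished symbols — the join is lossless.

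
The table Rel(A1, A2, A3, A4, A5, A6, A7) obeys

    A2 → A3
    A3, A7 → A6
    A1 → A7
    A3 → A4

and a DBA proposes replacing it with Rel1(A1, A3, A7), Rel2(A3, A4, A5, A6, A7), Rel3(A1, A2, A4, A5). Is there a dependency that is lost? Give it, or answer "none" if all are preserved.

Check A2 → A3: no single fragment contains all of {A2, A3}, and the restricted closure of {A2} across the fragments never reaches {A3}.
A3, A7 → A6 is preserved.
A1 → A7 is preserved.
A3 → A4 is preserved.

A2 → A3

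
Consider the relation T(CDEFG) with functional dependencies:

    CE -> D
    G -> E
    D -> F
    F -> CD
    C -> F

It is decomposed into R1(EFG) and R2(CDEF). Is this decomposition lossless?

Common attributes: R1 ∩ R2 = {EF}.
Closure of {EF}: F → CD applies, adding CD. So (EF)⁺ = {CDEF}.
This closure contains every attribute of R2, so R1 ∩ R2 → R2. The join is lossless.

Yes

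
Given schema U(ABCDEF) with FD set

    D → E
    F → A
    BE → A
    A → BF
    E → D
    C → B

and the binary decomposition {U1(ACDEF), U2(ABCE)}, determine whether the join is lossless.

Yes

Common attributes: U1 ∩ U2 = {ACE}.
Closure of {ACE}: A → BF applies, adding BF; E → D applies, adding D. So (ACE)⁺ = {ABCDEF}.
This closure contains every attribute of U1, so U1 ∩ U2 → U1. The join is lossless.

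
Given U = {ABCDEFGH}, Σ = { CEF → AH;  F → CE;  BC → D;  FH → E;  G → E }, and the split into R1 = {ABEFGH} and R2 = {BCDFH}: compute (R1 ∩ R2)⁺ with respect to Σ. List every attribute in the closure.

R1 ∩ R2 = {BFH}.
F → CE applies, adding CE
BC → D applies, adding D
CEF → AH applies, adding A
Closure: {ABCDEFH}.

ABCDEFH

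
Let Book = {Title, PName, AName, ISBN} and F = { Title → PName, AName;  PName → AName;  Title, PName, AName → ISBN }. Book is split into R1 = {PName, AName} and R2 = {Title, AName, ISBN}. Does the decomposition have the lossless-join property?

No

Common attributes: R1 ∩ R2 = {AName}.
No dependency enlarges {AName}, so (AName)⁺ = {AName}.
The closure contains neither all of R1 = {PName, AName} nor all of R2 = {Title, AName, ISBN}, so the common attributes are not a superkey of either fragment. The join is lossy.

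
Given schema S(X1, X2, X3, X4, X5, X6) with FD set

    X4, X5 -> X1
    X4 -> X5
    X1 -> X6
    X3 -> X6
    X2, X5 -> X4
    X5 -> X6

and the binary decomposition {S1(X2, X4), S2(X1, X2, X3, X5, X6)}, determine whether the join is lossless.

No

Common attributes: S1 ∩ S2 = {X2}.
No dependency enlarges {X2}, so (X2)⁺ = {X2}.
The closure contains neither all of S1 = {X2, X4} nor all of S2 = {X1, X2, X3, X5, X6}, so the common attributes are not a superkey of either fragment. The join is lossy.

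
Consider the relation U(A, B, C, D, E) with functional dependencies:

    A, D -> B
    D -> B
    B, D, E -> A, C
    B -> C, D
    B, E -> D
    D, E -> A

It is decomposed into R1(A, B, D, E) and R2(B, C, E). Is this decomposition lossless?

Yes

Common attributes: R1 ∩ R2 = {B, E}.
Closure of {B, E}: B → C, D applies, adding C, D; D, E → A applies, adding A. So (B, E)⁺ = {A, B, C, D, E}.
This closure contains every attribute of R1, so R1 ∩ R2 → R1. The join is lossless.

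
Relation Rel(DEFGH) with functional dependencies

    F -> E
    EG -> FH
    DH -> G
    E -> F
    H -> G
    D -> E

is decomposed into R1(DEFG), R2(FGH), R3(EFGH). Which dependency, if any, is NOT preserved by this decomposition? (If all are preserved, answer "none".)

none

F → E lies within R1.
EG → FH lies within R3.
DH → G: restricted closure across fragments reaches G.
E → F lies within R1.
H → G lies within R2.
D → E lies within R1.
Every dependency is enforceable on the fragments, so the decomposition is dependency-preserving.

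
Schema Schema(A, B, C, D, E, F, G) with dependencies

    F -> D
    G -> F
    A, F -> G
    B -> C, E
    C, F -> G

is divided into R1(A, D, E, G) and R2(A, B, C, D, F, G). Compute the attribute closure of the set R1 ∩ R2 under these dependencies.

A, D, F, G

R1 ∩ R2 = {A, D, G}.
G → F applies, adding F
Closure: {A, D, F, G}.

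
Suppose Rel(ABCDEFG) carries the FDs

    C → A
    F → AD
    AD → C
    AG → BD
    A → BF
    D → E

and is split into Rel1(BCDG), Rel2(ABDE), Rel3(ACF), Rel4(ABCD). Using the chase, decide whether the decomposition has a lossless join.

Chase test. Columns are ABCDEFG; row i has aⱼ where attribute j ∈ Reli, else bᵢⱼ.
Initial tableau (one row per fragment):
  row 1: b11 a2 a3 a4 b15 b16 a7
  row 2: a1 a2 b23 a4 a5 b26 b27
  row 3: a1 b32 a3 b34 b35 a6 b37
  row 4: a1 a2 a3 a4 b45 b46 b47
Rows 1 and 3 agree on C; apply C→A and equate their A entries.
Rows 1 and 2 agree on AD; apply AD→C and equate their C entries.
Rows 1 and 2 agree on A; apply A→BF and equate their BF entries.
Rows 1 and 3 agree on A; apply A→BF and equate their BF entries.
Rows 1 and 4 agree on A; apply A→BF and equate their BF entries.
Rows 1 and 2 agree on D; apply D→E and equate their E entries.
Rows 1 and 4 agree on D; apply D→E and equate their E entries.
Rows 1 and 3 agree on F; apply F→AD and equate their AD entries.
Rows 1 and 3 agree on D; apply D→E and equate their E entries.
Row 1 is now all distinguished symbols — the join is lossless.

Yes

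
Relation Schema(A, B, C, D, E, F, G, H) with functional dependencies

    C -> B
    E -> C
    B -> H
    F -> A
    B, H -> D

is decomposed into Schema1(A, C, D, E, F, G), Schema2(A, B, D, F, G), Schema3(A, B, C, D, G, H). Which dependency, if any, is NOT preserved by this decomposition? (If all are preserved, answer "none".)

none

C → B lies within Schema3.
E → C lies within Schema1.
B → H lies within Schema3.
F → A lies within Schema1.
B, H → D lies within Schema3.
Every dependency is enforceable on the fragments, so the decomposition is dependency-preserving.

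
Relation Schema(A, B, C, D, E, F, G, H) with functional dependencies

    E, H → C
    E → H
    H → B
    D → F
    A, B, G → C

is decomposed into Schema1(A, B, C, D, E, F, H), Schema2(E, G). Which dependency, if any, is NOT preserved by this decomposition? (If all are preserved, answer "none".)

Check A, B, G → C: no single fragment contains all of {A, B, C, G}, and the restricted closure of {A, B, G} across the fragments never reaches {C}.
E, H → C is preserved.
E → H is preserved.
H → B is preserved.
D → F is preserved.

A, B, G → C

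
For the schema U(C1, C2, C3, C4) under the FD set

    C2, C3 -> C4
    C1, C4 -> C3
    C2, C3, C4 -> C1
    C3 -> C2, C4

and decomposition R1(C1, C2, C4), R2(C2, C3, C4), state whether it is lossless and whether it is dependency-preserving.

Lossless test: (C2, C4)⁺ = {C2, C4}, which is a superkey of neither fragment — lossy.
Dependency preservation: the restricted closure of {C1, C4} across the fragments never reaches {C3}, so C1, C4 → C3 cannot be enforced without a join — not preserved.

lossy and not dependency-preserving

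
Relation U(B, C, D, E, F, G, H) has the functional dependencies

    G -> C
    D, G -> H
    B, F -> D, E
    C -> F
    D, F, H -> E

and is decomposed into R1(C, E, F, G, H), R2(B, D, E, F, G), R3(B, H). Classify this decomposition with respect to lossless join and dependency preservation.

lossy and not dependency-preserving

Lossless test (chase): Rows 1 and 2 agree on G; apply G→C and equate their C entries. No row becomes fully distinguished — the join is lossy.
Dependency preservation: the restricted closure of {D, G} across the fragments never reaches {H}, so D, G → H cannot be enforced without a join — not preserved.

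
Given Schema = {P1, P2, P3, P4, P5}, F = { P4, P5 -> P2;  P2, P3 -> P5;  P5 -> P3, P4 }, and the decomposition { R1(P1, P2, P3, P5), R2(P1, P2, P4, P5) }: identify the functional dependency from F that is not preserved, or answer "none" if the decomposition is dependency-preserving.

P4, P5 → P2 lies within R2.
P2, P3 → P5 lies within R1.
P5 → P3, P4: restricted closure across fragments reaches P3, P4.
Every dependency is enforceable on the fragments, so the decomposition is dependency-preserving.

none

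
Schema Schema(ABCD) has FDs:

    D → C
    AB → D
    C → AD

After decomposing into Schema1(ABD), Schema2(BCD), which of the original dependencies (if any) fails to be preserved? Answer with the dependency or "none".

D → C lies within Schema2.
AB → D lies within Schema1.
C → AD: restricted closure across fragments reaches AD.
Every dependency is enforceable on the fragments, so the decomposition is dependency-preserving.

none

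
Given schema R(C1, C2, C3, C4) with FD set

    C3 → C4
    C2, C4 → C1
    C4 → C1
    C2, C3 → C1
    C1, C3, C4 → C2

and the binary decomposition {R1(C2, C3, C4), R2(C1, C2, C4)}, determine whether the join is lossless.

Common attributes: R1 ∩ R2 = {C2, C4}.
Closure of {C2, C4}: C2, C4 → C1 applies, adding C1. So (C2, C4)⁺ = {C1, C2, C4}.
This closure contains every attribute of R2, so R1 ∩ R2 → R2. The join is lossless.

Yes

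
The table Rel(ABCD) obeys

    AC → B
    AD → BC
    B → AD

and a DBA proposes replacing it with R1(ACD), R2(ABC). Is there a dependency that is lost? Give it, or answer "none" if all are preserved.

none

AC → B lies within R2.
AD → BC: restricted closure across fragments reaches BC.
B → AD: restricted closure across fragments reaches AD.
Every dependency is enforceable on the fragments, so the decomposition is dependency-preserving.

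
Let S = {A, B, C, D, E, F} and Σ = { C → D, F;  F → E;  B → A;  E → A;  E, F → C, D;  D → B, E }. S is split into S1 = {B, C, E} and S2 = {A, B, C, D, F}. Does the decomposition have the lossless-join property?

Common attributes: S1 ∩ S2 = {B, C}.
Closure of {B, C}: C → D, F applies, adding D, F; F → E applies, adding E; B → A applies, adding A. So (B, C)⁺ = {A, B, C, D, E, F}.
This closure contains every attribute of S1, so S1 ∩ S2 → S1. The join is lossless.

Yes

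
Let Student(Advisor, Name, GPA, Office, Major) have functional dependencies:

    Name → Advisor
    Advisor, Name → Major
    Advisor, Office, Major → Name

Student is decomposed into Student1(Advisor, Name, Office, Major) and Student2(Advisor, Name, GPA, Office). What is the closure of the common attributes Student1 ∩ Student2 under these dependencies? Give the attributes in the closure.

Student1 ∩ Student2 = {Advisor, Name, Office}.
Advisor, Name → Major applies, adding Major
Closure: {Advisor, Name, Office, Major}.

Advisor, Name, Office, Major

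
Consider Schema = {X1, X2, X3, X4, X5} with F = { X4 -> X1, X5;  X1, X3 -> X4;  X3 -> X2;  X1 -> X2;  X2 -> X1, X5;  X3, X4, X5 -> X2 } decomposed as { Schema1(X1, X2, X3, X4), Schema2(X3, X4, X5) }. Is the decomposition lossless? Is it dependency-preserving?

lossless but not dependency-preserving

Lossless test: (X3, X4)⁺ = {X1, X2, X3, X4, X5}, which contains all of one fragment — lossless.
Dependency preservation: the restricted closure of {X2} across the fragments never reaches {X1, X5}, so X2 → X1, X5 cannot be enforced without a join — not preserved.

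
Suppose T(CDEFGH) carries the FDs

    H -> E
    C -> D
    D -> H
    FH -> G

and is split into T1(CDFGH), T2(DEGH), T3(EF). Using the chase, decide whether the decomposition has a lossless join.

Chase test. Columns are CDEFGH; row i has aⱼ where attribute j ∈ Ti, else bᵢⱼ.
Initial tableau (one row per fragment):
  row 1: a1 a2 b13 a4 a5 a6
  row 2: b21 a2 a3 b24 a5 a6
  row 3: b31 b32 a3 a4 b35 b36
Rows 1 and 2 agree on H; apply H→E and equate their E entries.
Row 1 is now all distinguished symbols — the join is lossless.

Yes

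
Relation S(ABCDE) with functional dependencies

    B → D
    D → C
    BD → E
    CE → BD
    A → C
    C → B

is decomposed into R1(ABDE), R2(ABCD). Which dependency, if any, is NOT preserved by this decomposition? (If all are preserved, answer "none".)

none

B → D lies within R1.
D → C lies within R2.
BD → E lies within R1.
CE → BD: restricted closure across fragments reaches BD.
A → C lies within R2.
C → B lies within R2.
Every dependency is enforceable on the fragments, so the decomposition is dependency-preserving.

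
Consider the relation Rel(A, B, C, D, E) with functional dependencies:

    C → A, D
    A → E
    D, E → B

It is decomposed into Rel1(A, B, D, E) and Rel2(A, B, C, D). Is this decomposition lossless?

Yes

Common attributes: Rel1 ∩ Rel2 = {A, B, D}.
Closure of {A, B, D}: A → E applies, adding E. So (A, B, D)⁺ = {A, B, D, E}.
This closure contains every attribute of Rel1, so Rel1 ∩ Rel2 → Rel1. The join is lossless.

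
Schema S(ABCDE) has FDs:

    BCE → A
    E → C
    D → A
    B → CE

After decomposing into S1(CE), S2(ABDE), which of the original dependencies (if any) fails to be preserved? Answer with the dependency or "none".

none

BCE → A: restricted closure across fragments reaches A.
E → C lies within S1.
D → A lies within S2.
B → CE: restricted closure across fragments reaches CE.
Every dependency is enforceable on the fragments, so the decomposition is dependency-preserving.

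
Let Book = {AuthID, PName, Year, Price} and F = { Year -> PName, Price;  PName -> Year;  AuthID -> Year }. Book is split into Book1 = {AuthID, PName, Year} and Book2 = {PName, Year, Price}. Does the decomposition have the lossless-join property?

Common attributes: Book1 ∩ Book2 = {PName, Year}.
Closure of {PName, Year}: Year → PName, Price applies, adding Price. So (PName, Year)⁺ = {PName, Year, Price}.
This closure contains every attribute of Book2, so Book1 ∩ Book2 → Book2. The join is lossless.

Yes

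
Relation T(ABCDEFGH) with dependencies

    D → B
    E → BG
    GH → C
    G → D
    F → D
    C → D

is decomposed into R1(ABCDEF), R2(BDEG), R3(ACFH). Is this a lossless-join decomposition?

Chase test. Columns are ABCDEFGH; row i has aⱼ where attribute j ∈ Ri, else bᵢⱼ.
Initial tableau (one row per fragment):
  row 1: a1 a2 a3 a4 a5 a6 b17 b18
  row 2: b21 a2 b23 a4 a5 b26 a7 b28
  row 3: a1 b32 a3 b34 b35 a6 b37 a8
Rows 1 and 2 agree on E; apply E→BG and equate their BG entries.
Rows 1 and 3 agree on F; apply F→D and equate their D entries.
Rows 1 and 3 agree on D; apply D→B and equate their B entries.
No row becomes fully distinguished — the join is lossy.

No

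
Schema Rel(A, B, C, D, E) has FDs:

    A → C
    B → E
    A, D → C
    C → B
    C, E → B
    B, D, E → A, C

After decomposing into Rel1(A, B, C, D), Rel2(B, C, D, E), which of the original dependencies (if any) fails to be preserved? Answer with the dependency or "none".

A → C lies within Rel1.
B → E lies within Rel2.
A, D → C lies within Rel1.
C → B lies within Rel1.
C, E → B lies within Rel2.
B, D, E → A, C: restricted closure across fragments reaches A, C.
Every dependency is enforceable on the fragments, so the decomposition is dependency-preserving.

none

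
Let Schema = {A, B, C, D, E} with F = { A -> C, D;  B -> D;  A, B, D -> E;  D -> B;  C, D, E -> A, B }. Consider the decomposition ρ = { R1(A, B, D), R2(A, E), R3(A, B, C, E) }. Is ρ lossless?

Yes

Chase test. Columns are A, B, C, D, E; row i has aⱼ where attribute j ∈ Ri, else bᵢⱼ.
Initial tableau (one row per fragment):
  row 1: a1 a2 b13 a4 b15
  row 2: a1 b22 b23 b24 a5
  row 3: a1 a2 a3 b34 a5
Rows 1 and 2 agree on A; apply A→C, D and equate their C, D entries.
Rows 1 and 3 agree on A; apply A→C, D and equate their C, D entries.
Rows 1 and 3 agree on A, B, D; apply A, B, D→E and equate their E entries.
Rows 1 and 2 agree on D; apply D→B and equate their B entries.
Row 1 is now all distinguished symbols — the join is lossless.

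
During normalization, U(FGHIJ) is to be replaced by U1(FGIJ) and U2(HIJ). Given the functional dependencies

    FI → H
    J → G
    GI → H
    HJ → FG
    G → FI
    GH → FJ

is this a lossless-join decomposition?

Yes

Common attributes: U1 ∩ U2 = {IJ}.
Closure of {IJ}: J → G applies, adding G; GI → H applies, adding H; HJ → FG applies, adding F. So (IJ)⁺ = {FGHIJ}.
This closure contains every attribute of U1, so U1 ∩ U2 → U1. The join is lossless.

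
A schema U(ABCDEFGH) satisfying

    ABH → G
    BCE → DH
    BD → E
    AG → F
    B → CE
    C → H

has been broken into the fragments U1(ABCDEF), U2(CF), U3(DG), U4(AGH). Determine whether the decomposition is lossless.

Chase test. Columns are ABCDEFGH; row i has aⱼ where attribute j ∈ Ui, else bᵢⱼ.
Initial tableau (one row per fragment):
  row 1: a1 a2 a3 a4 a5 a6 b17 b18
  row 2: b21 b22 a3 b24 b25 a6 b27 b28
  row 3: b31 b32 b33 a4 b35 b36 a7 b38
  row 4: a1 b42 b43 b44 b45 b46 a7 a8
Rows 1 and 2 agree on C; apply C→H and equate their H entries.
No row becomes fully distinguished — the join is lossy.

No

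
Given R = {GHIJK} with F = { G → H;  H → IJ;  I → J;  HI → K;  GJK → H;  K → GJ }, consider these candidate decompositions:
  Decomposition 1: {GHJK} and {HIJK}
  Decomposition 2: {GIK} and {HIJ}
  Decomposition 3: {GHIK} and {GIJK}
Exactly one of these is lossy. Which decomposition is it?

Decomposition 2

Decomposition 1: common = {HJK}, closure = {GHIJK} → lossless.
Decomposition 2: common = {I}, closure = {IJ} → lossy.
Decomposition 3: common = {GIK}, closure = {GHIJK} → lossless.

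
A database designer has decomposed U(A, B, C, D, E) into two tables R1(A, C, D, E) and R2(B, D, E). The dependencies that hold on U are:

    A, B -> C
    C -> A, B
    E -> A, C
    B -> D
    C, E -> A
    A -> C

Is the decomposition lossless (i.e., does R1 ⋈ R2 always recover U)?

Common attributes: R1 ∩ R2 = {D, E}.
Closure of {D, E}: E → A, C applies, adding A, C; C → A, B applies, adding B. So (D, E)⁺ = {A, B, C, D, E}.
This closure contains every attribute of R1, so R1 ∩ R2 → R1. The join is lossless.

Yes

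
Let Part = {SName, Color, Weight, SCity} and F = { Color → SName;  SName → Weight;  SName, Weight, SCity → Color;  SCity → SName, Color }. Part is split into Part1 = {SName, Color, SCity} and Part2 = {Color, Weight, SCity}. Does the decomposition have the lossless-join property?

Yes

Common attributes: Part1 ∩ Part2 = {Color, SCity}.
Closure of {Color, SCity}: Color → SName applies, adding SName; SName → Weight applies, adding Weight. So (Color, SCity)⁺ = {SName, Color, Weight, SCity}.
This closure contains every attribute of Part1, so Part1 ∩ Part2 → Part1. The join is lossless.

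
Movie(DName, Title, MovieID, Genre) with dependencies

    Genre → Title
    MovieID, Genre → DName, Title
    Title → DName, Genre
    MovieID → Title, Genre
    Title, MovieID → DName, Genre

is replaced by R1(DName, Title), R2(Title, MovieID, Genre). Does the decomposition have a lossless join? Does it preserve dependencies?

lossless and dependency-preserving

Lossless test: (Title)⁺ = {DName, Title, Genre}, which contains all of one fragment — lossless.
Dependency preservation: MovieID, Genre → DName, Title; Title → DName, Genre; Title, MovieID → DName, Genre are not contained in any single fragment, but the restricted closure of each left-hand side across the fragments still reaches the right-hand side; the remaining FDs each lie inside some fragment. All dependencies are preserved.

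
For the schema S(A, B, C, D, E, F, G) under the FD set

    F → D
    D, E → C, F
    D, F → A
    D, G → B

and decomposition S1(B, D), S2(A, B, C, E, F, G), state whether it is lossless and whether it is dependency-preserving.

Lossless test: (B)⁺ = {B}, which is a superkey of neither fragment — lossy.
Dependency preservation: the restricted closure of {F} across the fragments never reaches {D}, so F → D cannot be enforced without a join — not preserved.

lossy and not dependency-preserving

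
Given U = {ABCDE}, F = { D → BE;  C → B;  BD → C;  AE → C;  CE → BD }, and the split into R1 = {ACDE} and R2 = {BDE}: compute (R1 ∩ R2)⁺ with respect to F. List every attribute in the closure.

R1 ∩ R2 = {DE}.
D → BE applies, adding B
BD → C applies, adding C
Closure: {BCDE}.

BCDE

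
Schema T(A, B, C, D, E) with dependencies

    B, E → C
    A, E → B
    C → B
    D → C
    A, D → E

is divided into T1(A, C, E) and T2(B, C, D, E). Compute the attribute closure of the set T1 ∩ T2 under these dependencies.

B, C, E

T1 ∩ T2 = {C, E}.
C → B applies, adding B
Closure: {B, C, E}.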